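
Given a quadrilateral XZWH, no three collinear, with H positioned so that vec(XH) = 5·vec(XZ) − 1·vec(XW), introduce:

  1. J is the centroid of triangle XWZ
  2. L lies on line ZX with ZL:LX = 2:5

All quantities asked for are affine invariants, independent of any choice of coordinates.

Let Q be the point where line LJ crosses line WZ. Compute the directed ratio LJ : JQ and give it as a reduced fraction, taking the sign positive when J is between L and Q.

Choose coordinates X = (0, 0), Z = (1, 0), W = (0, 1), H = (5, -1).
1. J is the centroid of triangle XWZ ⇒ J = (1/3, 1/3)
2. L lies on line ZX with ZL:LX = 2:5 ⇒ L = (5/7, 0)
line LJ meets WZ at Q = (3, -2)
J = L + t·(Q−L) with t = -1/6, so LJ:JQ = -1/6:7/6

LJ:JQ = -1/7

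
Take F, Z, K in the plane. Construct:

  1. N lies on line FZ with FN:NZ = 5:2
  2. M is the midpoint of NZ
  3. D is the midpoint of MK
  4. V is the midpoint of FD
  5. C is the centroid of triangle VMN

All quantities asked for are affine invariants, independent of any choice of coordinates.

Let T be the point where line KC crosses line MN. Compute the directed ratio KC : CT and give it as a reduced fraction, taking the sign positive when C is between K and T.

Work in coordinates with F = (0, 0), Z = (1, 0), K = (0, 1).
1. N lies on line FZ with FN:NZ = 5:2 ⇒ N = (5/7, 0)
2. M is the midpoint of NZ ⇒ M = (6/7, 0)
3. D is the midpoint of MK ⇒ D = (3/7, 1/2)
4. V is the midpoint of FD ⇒ V = (3/14, 1/4)
5. C is the centroid of triangle VMN ⇒ C = (25/42, 1/12)
line KC meets MN at T = (50/77, 0)
C = K + t·(T−K) with t = 11/12, so KC:CT = 11/12:1/12

KC:CT = 11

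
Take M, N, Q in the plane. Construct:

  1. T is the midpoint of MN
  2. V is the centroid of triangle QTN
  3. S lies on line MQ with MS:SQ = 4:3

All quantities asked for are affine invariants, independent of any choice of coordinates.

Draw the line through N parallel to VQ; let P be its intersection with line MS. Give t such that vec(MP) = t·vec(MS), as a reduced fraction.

t = 7/3

Choose coordinates M = (0, 0), N = (1, 0), Q = (0, 1).
1. T is the midpoint of MN ⇒ T = (1/2, 0)
2. V is the centroid of triangle QTN ⇒ V = (1/2, 1/3)
3. S lies on line MQ with MS:SQ = 4:3 ⇒ S = (0, 4/7)
through N parallel to VQ: direction (-1/2, 2/3); meets MS at P = (0, 4/3)
P = M + t·(S−M) with t = 7/3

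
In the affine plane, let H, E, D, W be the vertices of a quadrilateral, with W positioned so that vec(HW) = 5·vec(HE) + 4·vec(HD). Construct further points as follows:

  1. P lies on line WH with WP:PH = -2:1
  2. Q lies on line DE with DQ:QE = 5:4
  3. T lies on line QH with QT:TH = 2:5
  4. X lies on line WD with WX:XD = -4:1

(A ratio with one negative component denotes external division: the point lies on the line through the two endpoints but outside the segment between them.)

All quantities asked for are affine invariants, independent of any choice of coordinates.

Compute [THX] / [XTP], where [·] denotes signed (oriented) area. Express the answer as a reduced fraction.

[THX]:[XTP] = 5/68

Set H = (0, 0), E = (1, 0), D = (0, 1), W = (5, 4); any affine frame gives the same invariant.
1. P lies on line WH with WP:PH = -2:1 ⇒ P = (-5, -4)
2. Q lies on line DE with DQ:QE = 5:4 ⇒ Q = (5/9, 4/9)
3. T lies on line QH with QT:TH = 2:5 ⇒ T = (25/63, 20/63)
4. X lies on line WD with WX:XD = -4:1 ⇒ X = (-5/3, 0)
2·[THX] = -100/189, 2·[XTP] = -1360/189
[THX]:[XTP] = -100/189:-1360/189 = 5/68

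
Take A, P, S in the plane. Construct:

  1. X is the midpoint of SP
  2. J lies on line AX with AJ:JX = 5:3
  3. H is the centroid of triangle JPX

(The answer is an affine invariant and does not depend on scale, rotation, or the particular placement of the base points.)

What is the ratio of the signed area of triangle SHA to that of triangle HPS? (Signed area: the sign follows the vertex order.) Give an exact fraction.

Choose coordinates A = (0, 0), P = (1, 0), S = (0, 1).
1. X is the midpoint of SP ⇒ X = (1/2, 1/2)
2. J lies on line AX with AJ:JX = 5:3 ⇒ J = (5/16, 5/16)
3. H is the centroid of triangle JPX ⇒ H = (29/48, 13/48)
2·[SHA] = -29/48, 2·[HPS] = 1/8
[SHA]:[HPS] = -29/48:1/8 = -29/6

[SHA]:[HPS] = -29/6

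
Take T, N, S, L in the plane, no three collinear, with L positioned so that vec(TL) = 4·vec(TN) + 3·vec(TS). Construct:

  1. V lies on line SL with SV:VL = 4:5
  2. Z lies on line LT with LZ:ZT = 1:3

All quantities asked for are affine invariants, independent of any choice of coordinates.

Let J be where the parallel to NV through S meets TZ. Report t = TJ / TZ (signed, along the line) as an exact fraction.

t = -28/141

Work in coordinates with T = (0, 0), N = (1, 0), S = (0, 1), L = (4, 3).
1. V lies on line SL with SV:VL = 4:5 ⇒ V = (16/9, 17/9)
2. Z lies on line LT with LZ:ZT = 1:3 ⇒ Z = (3, 9/4)
through S parallel to NV: direction (7/9, 17/9); meets TZ at J = (-28/47, -21/47)
J = T + t·(Z−T) with t = -28/141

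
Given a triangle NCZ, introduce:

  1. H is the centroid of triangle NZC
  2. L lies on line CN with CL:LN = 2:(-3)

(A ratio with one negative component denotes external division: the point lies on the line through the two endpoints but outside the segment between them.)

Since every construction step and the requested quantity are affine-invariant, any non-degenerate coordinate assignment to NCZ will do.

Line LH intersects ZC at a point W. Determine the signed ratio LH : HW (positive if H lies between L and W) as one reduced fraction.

Assign N = (0, 0), C = (1, 0), Z = (0, 1) — the answer is frame-independent, so this choice is without loss of generality.
1. H is the centroid of triangle NZC ⇒ H = (1/3, 1/3)
2. L lies on line CN with CL:LN = 2:(-3) ⇒ L = (3, 0)
line LH meets ZC at W = (5/7, 2/7)
H = L + t·(W−L) with t = 7/6, so LH:HW = 7/6:-1/6

LH:HW = -7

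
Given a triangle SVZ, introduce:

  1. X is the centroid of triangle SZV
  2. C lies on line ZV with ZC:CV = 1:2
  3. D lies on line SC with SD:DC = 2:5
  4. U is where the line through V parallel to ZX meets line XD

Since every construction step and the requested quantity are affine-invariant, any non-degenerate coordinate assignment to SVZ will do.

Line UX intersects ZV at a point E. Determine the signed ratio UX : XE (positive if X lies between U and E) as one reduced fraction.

UX:XE = -24/13

Assign S = (0, 0), V = (1, 0), Z = (0, 1) — the answer is frame-independent, so this choice is without loss of generality.
1. X is the centroid of triangle SZV ⇒ X = (1/3, 1/3)
2. C lies on line ZV with ZC:CV = 1:2 ⇒ C = (1/3, 2/3)
3. D lies on line SC with SD:DC = 2:5 ⇒ D = (2/21, 4/21)
4. U is where the line through V parallel to ZX meets line XD ⇒ U = (28/39, 22/39)
line UX meets ZV at E = (13/24, 11/24)
X = U + t·(E−U) with t = 24/11, so UX:XE = 24/11:-13/11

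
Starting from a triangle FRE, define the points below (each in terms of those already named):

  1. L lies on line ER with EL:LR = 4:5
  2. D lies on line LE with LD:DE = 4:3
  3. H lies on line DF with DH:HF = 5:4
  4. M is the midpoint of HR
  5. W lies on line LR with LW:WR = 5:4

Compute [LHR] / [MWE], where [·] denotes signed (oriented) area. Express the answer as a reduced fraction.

Work in coordinates with F = (0, 0), R = (1, 0), E = (0, 1).
1. L lies on line ER with EL:LR = 4:5 ⇒ L = (4/9, 5/9)
2. D lies on line LE with LD:DE = 4:3 ⇒ D = (4/21, 17/21)
3. H lies on line DF with DH:HF = 5:4 ⇒ H = (16/189, 68/189)
4. M is the midpoint of HR ⇒ M = (205/378, 34/189)
5. W lies on line LR with LW:WR = 5:4 ⇒ W = (61/81, 20/81)
2·[LHR] = 25/81, 2·[MWE] = 305/1458
[LHR]:[MWE] = 25/81:305/1458 = 90/61

[LHR]:[MWE] = 90/61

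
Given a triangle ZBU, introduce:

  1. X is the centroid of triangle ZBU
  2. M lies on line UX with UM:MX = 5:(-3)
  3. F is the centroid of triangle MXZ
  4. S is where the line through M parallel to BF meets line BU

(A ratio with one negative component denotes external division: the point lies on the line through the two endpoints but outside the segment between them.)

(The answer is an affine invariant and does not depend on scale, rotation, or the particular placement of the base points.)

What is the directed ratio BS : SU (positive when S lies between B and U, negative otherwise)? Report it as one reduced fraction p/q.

BS:SU = -7/20

Set Z = (0, 0), B = (1, 0), U = (0, 1); any affine frame gives the same invariant.
1. X is the centroid of triangle ZBU ⇒ X = (1/3, 1/3)
2. M lies on line UX with UM:MX = 5:(-3) ⇒ M = (5/6, -2/3)
3. F is the centroid of triangle MXZ ⇒ F = (7/18, -1/9)
4. S is where the line through M parallel to BF meets line BU ⇒ S = (20/13, -7/13)
S = B + t·(U−B) with t = -7/13, so BS:SU = t:(1−t) = -7/13:20/13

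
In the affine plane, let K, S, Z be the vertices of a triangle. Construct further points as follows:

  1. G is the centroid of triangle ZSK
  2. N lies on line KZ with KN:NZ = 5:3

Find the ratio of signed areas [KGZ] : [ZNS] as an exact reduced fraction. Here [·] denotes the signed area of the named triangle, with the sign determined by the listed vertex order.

[KGZ]:[ZNS] = 8/9

Assign K = (0, 0), S = (1, 0), Z = (0, 1) — the answer is frame-independent, so this choice is without loss of generality.
1. G is the centroid of triangle ZSK ⇒ G = (1/3, 1/3)
2. N lies on line KZ with KN:NZ = 5:3 ⇒ N = (0, 5/8)
2·[KGZ] = 1/3, 2·[ZNS] = 3/8
[KGZ]:[ZNS] = 1/3:3/8 = 8/9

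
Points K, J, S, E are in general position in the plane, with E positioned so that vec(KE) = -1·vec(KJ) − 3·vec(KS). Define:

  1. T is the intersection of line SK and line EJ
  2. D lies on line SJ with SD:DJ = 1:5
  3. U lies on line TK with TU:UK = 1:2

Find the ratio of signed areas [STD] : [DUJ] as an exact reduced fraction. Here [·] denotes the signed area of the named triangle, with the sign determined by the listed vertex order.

[STD]:[DUJ] = 1/4

Choose coordinates K = (0, 0), J = (1, 0), S = (0, 1), E = (-1, -3).
1. T is the intersection of line SK and line EJ ⇒ T = (0, -3/2)
2. D lies on line SJ with SD:DJ = 1:5 ⇒ D = (1/6, 5/6)
3. U lies on line TK with TU:UK = 1:2 ⇒ U = (0, -1)
2·[STD] = 5/12, 2·[DUJ] = 5/3
[STD]:[DUJ] = 5/12:5/3 = 1/4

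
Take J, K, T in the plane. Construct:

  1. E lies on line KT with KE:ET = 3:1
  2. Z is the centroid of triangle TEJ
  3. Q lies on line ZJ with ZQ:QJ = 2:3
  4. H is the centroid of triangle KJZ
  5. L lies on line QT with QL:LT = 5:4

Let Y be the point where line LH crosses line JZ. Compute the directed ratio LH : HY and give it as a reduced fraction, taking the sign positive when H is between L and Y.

LH:HY = -26/21

Set J = (0, 0), K = (1, 0), T = (0, 1); any affine frame gives the same invariant.
1. E lies on line KT with KE:ET = 3:1 ⇒ E = (1/4, 3/4)
2. Z is the centroid of triangle TEJ ⇒ Z = (1/12, 7/12)
3. Q lies on line ZJ with ZQ:QJ = 2:3 ⇒ Q = (1/20, 7/20)
4. H is the centroid of triangle KJZ ⇒ H = (13/36, 7/36)
5. L lies on line QT with QL:LT = 5:4 ⇒ L = (1/45, 32/45)
line LH meets JZ at Y = (409/4680, 2863/4680)
H = L + t·(Y−L) with t = 26/5, so LH:HY = 26/5:-21/5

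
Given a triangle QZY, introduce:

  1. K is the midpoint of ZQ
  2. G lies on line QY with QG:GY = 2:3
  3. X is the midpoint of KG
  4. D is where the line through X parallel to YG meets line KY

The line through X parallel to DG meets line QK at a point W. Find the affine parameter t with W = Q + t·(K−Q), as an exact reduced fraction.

Choose coordinates Q = (0, 0), Z = (1, 0), Y = (0, 1).
1. K is the midpoint of ZQ ⇒ K = (1/2, 0)
2. G lies on line QY with QG:GY = 2:3 ⇒ G = (0, 2/5)
3. X is the midpoint of KG ⇒ X = (1/4, 1/5)
4. D is where the line through X parallel to YG meets line KY ⇒ D = (1/4, 1/2)
through X parallel to DG: direction (-1/4, -1/10); meets QK at W = (-1/4, 0)
W = Q + t·(K−Q) with t = -1/2

t = -1/2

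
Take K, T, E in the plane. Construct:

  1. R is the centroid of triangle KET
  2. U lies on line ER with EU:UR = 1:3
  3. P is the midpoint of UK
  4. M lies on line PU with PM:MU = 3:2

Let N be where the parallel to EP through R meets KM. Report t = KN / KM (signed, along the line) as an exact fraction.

t = 25/8

Work in coordinates with K = (0, 0), T = (1, 0), E = (0, 1).
1. R is the centroid of triangle KET ⇒ R = (1/3, 1/3)
2. U lies on line ER with EU:UR = 1:3 ⇒ U = (1/12, 5/6)
3. P is the midpoint of UK ⇒ P = (1/24, 5/12)
4. M lies on line PU with PM:MU = 3:2 ⇒ M = (1/15, 2/3)
through R parallel to EP: direction (1/24, -7/12); meets KM at N = (5/24, 25/12)
N = K + t·(M−K) with t = 25/8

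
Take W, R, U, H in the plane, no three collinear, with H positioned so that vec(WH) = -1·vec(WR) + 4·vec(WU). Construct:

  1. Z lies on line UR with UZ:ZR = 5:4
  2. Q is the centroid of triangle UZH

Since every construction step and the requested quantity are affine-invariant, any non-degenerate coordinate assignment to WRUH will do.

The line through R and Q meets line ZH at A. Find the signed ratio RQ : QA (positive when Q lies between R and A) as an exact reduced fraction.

Choose coordinates W = (0, 0), R = (1, 0), U = (0, 1), H = (-1, 4).
1. Z lies on line UR with UZ:ZR = 5:4 ⇒ Z = (5/9, 4/9)
2. Q is the centroid of triangle UZH ⇒ Q = (-4/27, 49/27)
line RQ meets ZH at A = (29/153, 196/153)
Q = R + t·(A−R) with t = 17/12, so RQ:QA = 17/12:-5/12

RQ:QA = -17/5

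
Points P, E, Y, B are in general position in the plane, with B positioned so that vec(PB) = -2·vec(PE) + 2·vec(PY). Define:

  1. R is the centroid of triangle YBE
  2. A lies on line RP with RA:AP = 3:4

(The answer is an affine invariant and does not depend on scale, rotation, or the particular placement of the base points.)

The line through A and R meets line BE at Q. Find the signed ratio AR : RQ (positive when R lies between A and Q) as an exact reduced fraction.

Set P = (0, 0), E = (1, 0), Y = (0, 1), B = (-2, 2); any affine frame gives the same invariant.
1. R is the centroid of triangle YBE ⇒ R = (-1/3, 1)
2. A lies on line RP with RA:AP = 3:4 ⇒ A = (-4/21, 4/7)
line AR meets BE at Q = (-2/7, 6/7)
R = A + t·(Q−A) with t = 3/2, so AR:RQ = 3/2:-1/2

AR:RQ = -3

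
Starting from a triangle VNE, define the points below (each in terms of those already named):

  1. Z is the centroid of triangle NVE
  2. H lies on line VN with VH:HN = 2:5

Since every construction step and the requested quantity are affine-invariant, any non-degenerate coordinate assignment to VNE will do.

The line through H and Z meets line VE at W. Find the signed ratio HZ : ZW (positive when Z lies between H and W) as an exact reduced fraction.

Choose coordinates V = (0, 0), N = (1, 0), E = (0, 1).
1. Z is the centroid of triangle NVE ⇒ Z = (1/3, 1/3)
2. H lies on line VN with VH:HN = 2:5 ⇒ H = (2/7, 0)
line HZ meets VE at W = (0, -2)
Z = H + t·(W−H) with t = -1/6, so HZ:ZW = -1/6:7/6

HZ:ZW = -1/7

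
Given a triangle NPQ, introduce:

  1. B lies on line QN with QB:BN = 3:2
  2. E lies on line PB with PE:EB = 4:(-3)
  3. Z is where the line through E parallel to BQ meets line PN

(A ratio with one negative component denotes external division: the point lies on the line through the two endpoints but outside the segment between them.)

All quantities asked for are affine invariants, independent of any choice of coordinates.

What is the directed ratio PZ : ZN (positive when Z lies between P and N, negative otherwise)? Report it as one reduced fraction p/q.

Choose coordinates N = (0, 0), P = (1, 0), Q = (0, 1).
1. B lies on line QN with QB:BN = 3:2 ⇒ B = (0, 2/5)
2. E lies on line PB with PE:EB = 4:(-3) ⇒ E = (-3, 8/5)
3. Z is where the line through E parallel to BQ meets line PN ⇒ Z = (-3, 0)
Z = P + t·(N−P) with t = 4, so PZ:ZN = t:(1−t) = 4:-3

PZ:ZN = -4/3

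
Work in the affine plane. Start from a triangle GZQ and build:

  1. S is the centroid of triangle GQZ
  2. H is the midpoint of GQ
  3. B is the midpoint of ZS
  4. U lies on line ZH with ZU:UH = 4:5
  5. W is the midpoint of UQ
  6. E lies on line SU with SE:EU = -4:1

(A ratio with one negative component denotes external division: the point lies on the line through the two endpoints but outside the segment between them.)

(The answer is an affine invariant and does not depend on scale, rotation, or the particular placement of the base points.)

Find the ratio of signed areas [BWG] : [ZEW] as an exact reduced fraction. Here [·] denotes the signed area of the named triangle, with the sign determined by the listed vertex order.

[BWG]:[ZEW] = -39/10

Assign G = (0, 0), Z = (1, 0), Q = (0, 1) — the answer is frame-independent, so this choice is without loss of generality.
1. S is the centroid of triangle GQZ ⇒ S = (1/3, 1/3)
2. H is the midpoint of GQ ⇒ H = (0, 1/2)
3. B is the midpoint of ZS ⇒ B = (2/3, 1/6)
4. U lies on line ZH with ZU:UH = 4:5 ⇒ U = (5/9, 2/9)
5. W is the midpoint of UQ ⇒ W = (5/18, 11/18)
6. E lies on line SU with SE:EU = -4:1 ⇒ E = (17/27, 5/27)
2·[BWG] = 13/36, 2·[ZEW] = -5/54
[BWG]:[ZEW] = 13/36:-5/54 = -39/10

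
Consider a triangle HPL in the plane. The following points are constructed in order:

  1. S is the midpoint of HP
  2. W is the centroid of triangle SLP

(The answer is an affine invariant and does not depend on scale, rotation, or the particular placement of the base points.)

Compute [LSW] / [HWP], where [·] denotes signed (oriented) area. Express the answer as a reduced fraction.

[LSW]:[HWP] = -1/2

Work in coordinates with H = (0, 0), P = (1, 0), L = (0, 1).
1. S is the midpoint of HP ⇒ S = (1/2, 0)
2. W is the centroid of triangle SLP ⇒ W = (1/2, 1/3)
2·[LSW] = 1/6, 2·[HWP] = -1/3
[LSW]:[HWP] = 1/6:-1/3 = -1/2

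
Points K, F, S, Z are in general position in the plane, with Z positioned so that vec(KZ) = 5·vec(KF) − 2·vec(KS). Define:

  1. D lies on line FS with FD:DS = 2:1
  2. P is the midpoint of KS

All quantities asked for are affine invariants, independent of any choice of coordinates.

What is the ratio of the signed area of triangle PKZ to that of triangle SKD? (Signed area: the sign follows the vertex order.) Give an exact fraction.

Assign K = (0, 0), F = (1, 0), S = (0, 1), Z = (5, -2) — the answer is frame-independent, so this choice is without loss of generality.
1. D lies on line FS with FD:DS = 2:1 ⇒ D = (1/3, 2/3)
2. P is the midpoint of KS ⇒ P = (0, 1/2)
2·[PKZ] = 5/2, 2·[SKD] = 1/3
[PKZ]:[SKD] = 5/2:1/3 = 15/2

[PKZ]:[SKD] = 15/2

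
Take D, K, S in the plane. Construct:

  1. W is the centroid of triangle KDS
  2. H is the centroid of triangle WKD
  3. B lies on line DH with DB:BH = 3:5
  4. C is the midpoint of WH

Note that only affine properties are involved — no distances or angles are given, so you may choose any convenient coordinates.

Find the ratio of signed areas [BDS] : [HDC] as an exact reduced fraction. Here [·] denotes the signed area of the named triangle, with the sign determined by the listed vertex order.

Choose coordinates D = (0, 0), K = (1, 0), S = (0, 1).
1. W is the centroid of triangle KDS ⇒ W = (1/3, 1/3)
2. H is the centroid of triangle WKD ⇒ H = (4/9, 1/9)
3. B lies on line DH with DB:BH = 3:5 ⇒ B = (1/6, 1/24)
4. C is the midpoint of WH ⇒ C = (7/18, 2/9)
2·[BDS] = -1/6, 2·[HDC] = -1/18
[BDS]:[HDC] = -1/6:-1/18 = 3

[BDS]:[HDC] = 3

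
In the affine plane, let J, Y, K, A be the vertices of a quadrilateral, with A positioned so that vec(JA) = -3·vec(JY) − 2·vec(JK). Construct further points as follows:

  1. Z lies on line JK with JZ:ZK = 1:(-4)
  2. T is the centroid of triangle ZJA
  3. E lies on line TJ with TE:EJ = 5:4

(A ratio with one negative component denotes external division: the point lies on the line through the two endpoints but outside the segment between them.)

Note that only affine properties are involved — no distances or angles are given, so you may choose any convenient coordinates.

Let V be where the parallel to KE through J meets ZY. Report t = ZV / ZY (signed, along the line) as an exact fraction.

Choose coordinates J = (0, 0), Y = (1, 0), K = (0, 1), A = (-3, -2).
1. Z lies on line JK with JZ:ZK = 1:(-4) ⇒ Z = (0, -1/3)
2. T is the centroid of triangle ZJA ⇒ T = (-1, -7/9)
3. E lies on line TJ with TE:EJ = 5:4 ⇒ E = (-4/9, -28/81)
through J parallel to KE: direction (-4/9, -109/81); meets ZY at V = (-12/97, -109/291)
V = Z + t·(Y−Z) with t = -12/97

t = -12/97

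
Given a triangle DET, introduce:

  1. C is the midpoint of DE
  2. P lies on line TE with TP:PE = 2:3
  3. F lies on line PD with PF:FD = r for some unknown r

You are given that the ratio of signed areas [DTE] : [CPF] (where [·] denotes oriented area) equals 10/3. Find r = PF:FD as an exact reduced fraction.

Set D = (0, 0), E = (1, 0), T = (0, 1); any affine frame gives the same invariant.
1. C is the midpoint of DE ⇒ C = (1/2, 0)
2. P lies on line TE with TP:PE = 2:3 ⇒ P = (2/5, 3/5)
3. With PF:FD = r, write λ = r/(r+1) so F = P + λ·(D−P); F is affine-linear in λ
Every point depending on F is an affine combination of F and λ-independent points, so each such coordinate is linear in λ; the λ² term in each signed area is a multiple of (D−P)×(D−P) = 0, so 2·[DTE] and 2·[CPF] are each linear in λ. Evaluating at λ=0 and λ=1:
  2·[DTE] = -1,   2·[CPF] = 3/10·λ
So [DTE]:[CPF] = (-1) / (3/10·λ). Setting this equal to 10/3:
  -1 = 10/3·(3/10·λ)  ⇒  λ = -1
Then r = λ/(1−λ) = (-1)/(2) = -1/2. Check: with r = -1/2, F = (4/5, 6/5) and [DTE]:[CPF] = 10/3 as required.

r = -1/2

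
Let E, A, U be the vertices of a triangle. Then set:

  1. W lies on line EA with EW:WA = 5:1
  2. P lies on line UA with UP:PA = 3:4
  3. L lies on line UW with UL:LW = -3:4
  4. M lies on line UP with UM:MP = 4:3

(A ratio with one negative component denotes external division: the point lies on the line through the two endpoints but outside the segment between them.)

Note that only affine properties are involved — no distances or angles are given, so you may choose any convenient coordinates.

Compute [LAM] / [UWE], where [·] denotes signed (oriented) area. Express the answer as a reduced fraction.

Assign E = (0, 0), A = (1, 0), U = (0, 1) — the answer is frame-independent, so this choice is without loss of generality.
1. W lies on line EA with EW:WA = 5:1 ⇒ W = (5/6, 0)
2. P lies on line UA with UP:PA = 3:4 ⇒ P = (3/7, 4/7)
3. L lies on line UW with UL:LW = -3:4 ⇒ L = (-5/2, 4)
4. M lies on line UP with UM:MP = 4:3 ⇒ M = (12/49, 37/49)
2·[LAM] = -37/98, 2·[UWE] = -5/6
[LAM]:[UWE] = -37/98:-5/6 = 111/245

[LAM]:[UWE] = 111/245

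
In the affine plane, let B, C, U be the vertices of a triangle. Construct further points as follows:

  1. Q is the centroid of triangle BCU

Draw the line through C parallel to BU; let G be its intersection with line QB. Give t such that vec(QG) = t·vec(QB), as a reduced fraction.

Set B = (0, 0), C = (1, 0), U = (0, 1); any affine frame gives the same invariant.
1. Q is the centroid of triangle BCU ⇒ Q = (1/3, 1/3)
through C parallel to BU: direction (0, 1); meets QB at G = (1, 1)
G = Q + t·(B−Q) with t = -2

t = -2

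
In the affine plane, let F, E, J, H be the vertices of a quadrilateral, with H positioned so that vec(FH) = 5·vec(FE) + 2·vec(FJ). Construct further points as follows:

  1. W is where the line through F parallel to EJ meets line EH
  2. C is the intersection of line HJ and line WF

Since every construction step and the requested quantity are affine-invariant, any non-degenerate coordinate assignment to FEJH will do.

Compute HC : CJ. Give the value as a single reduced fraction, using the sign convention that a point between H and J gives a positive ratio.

HC:CJ = -7

Choose coordinates F = (0, 0), E = (1, 0), J = (0, 1), H = (5, 2).
1. W is where the line through F parallel to EJ meets line EH ⇒ W = (1/3, -1/3)
2. C is the intersection of line HJ and line WF ⇒ C = (-5/6, 5/6)
C = H + t·(J−H) with t = 7/6, so HC:CJ = t:(1−t) = 7/6:-1/6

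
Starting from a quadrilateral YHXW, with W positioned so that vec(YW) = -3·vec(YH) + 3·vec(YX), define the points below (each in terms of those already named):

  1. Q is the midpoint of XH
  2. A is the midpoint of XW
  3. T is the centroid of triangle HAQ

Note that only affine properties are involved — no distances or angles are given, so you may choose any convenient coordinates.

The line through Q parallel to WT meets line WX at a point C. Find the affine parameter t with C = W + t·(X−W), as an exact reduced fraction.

Set Y = (0, 0), H = (1, 0), X = (0, 1), W = (-3, 3); any affine frame gives the same invariant.
1. Q is the midpoint of XH ⇒ Q = (1/2, 1/2)
2. A is the midpoint of XW ⇒ A = (-3/2, 2)
3. T is the centroid of triangle HAQ ⇒ T = (0, 5/6)
through Q parallel to WT: direction (3, -13/6); meets WX at C = (-5/2, 8/3)
C = W + t·(X−W) with t = 1/6

t = 1/6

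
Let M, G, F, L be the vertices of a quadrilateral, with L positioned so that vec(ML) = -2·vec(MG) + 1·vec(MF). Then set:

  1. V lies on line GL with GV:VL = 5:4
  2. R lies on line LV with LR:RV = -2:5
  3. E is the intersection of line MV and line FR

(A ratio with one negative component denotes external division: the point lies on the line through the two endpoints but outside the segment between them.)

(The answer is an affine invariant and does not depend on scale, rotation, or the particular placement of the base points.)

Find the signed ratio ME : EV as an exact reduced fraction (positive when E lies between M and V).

ME:EV = -39/20

Set M = (0, 0), G = (1, 0), F = (0, 1), L = (-2, 1); any affine frame gives the same invariant.
1. V lies on line GL with GV:VL = 5:4 ⇒ V = (-2/3, 5/9)
2. R lies on line LV with LR:RV = -2:5 ⇒ R = (-26/9, 35/27)
3. E is the intersection of line MV and line FR ⇒ E = (-26/19, 65/57)
E = M + t·(V−M) with t = 39/19, so ME:EV = t:(1−t) = 39/19:-20/19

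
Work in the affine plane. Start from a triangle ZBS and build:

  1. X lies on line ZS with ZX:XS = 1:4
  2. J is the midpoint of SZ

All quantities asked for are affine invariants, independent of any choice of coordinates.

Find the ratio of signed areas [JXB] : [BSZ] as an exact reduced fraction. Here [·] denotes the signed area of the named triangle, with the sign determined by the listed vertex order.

[JXB]:[BSZ] = 3/10

Work in coordinates with Z = (0, 0), B = (1, 0), S = (0, 1).
1. X lies on line ZS with ZX:XS = 1:4 ⇒ X = (0, 1/5)
2. J is the midpoint of SZ ⇒ J = (0, 1/2)
2·[JXB] = 3/10, 2·[BSZ] = 1
[JXB]:[BSZ] = 3/10:1 = 3/10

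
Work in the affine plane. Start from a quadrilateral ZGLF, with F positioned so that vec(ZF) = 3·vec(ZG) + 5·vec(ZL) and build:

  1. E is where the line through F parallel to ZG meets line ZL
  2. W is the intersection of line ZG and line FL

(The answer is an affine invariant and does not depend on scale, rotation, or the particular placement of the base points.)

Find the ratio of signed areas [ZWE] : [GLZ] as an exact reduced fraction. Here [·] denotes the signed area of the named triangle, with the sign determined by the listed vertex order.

Work in coordinates with Z = (0, 0), G = (1, 0), L = (0, 1), F = (3, 5).
1. E is where the line through F parallel to ZG meets line ZL ⇒ E = (0, 5)
2. W is the intersection of line ZG and line FL ⇒ W = (-3/4, 0)
2·[ZWE] = -15/4, 2·[GLZ] = 1
[ZWE]:[GLZ] = -15/4:1 = -15/4

[ZWE]:[GLZ] = -15/4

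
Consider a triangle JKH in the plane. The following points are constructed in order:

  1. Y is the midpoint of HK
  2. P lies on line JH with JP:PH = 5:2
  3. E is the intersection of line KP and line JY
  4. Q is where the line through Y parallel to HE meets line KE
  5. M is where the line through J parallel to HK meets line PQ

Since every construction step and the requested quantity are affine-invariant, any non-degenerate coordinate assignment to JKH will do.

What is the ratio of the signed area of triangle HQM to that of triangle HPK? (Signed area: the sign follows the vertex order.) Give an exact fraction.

[HQM]:[HPK] = -77/24

Choose coordinates J = (0, 0), K = (1, 0), H = (0, 1).
1. Y is the midpoint of HK ⇒ Y = (1/2, 1/2)
2. P lies on line JH with JP:PH = 5:2 ⇒ P = (0, 5/7)
3. E is the intersection of line KP and line JY ⇒ E = (5/12, 5/12)
4. Q is where the line through Y parallel to HE meets line KE ⇒ Q = (17/24, 5/24)
5. M is where the line through J parallel to HK meets line PQ ⇒ M = (-5/2, 5/2)
2·[HQM] = -11/12, 2·[HPK] = 2/7
[HQM]:[HPK] = -11/12:2/7 = -77/24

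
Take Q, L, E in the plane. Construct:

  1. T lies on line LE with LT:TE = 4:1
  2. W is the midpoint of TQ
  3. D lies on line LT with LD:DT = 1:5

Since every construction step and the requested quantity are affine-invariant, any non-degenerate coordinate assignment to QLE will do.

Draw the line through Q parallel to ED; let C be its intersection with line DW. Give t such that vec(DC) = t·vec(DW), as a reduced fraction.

t = 2

Work in coordinates with Q = (0, 0), L = (1, 0), E = (0, 1).
1. T lies on line LE with LT:TE = 4:1 ⇒ T = (1/5, 4/5)
2. W is the midpoint of TQ ⇒ W = (1/10, 2/5)
3. D lies on line LT with LD:DT = 1:5 ⇒ D = (13/15, 2/15)
through Q parallel to ED: direction (13/15, -13/15); meets DW at C = (-2/3, 2/3)
C = D + t·(W−D) with t = 2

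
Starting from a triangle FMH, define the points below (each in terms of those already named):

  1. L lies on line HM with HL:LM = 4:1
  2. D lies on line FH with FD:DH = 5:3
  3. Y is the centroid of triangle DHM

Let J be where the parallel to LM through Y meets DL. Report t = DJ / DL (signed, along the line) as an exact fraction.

t = 2/3

Choose coordinates F = (0, 0), M = (1, 0), H = (0, 1).
1. L lies on line HM with HL:LM = 4:1 ⇒ L = (4/5, 1/5)
2. D lies on line FH with FD:DH = 5:3 ⇒ D = (0, 5/8)
3. Y is the centroid of triangle DHM ⇒ Y = (1/3, 13/24)
through Y parallel to LM: direction (1/5, -1/5); meets DL at J = (8/15, 41/120)
J = D + t·(L−D) with t = 2/3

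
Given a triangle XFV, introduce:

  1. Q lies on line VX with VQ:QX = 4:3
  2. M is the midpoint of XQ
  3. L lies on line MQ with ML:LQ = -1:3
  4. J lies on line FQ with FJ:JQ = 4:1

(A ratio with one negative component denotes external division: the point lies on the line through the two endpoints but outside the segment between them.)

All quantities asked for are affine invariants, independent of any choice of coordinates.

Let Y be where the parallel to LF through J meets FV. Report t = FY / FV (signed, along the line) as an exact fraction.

t = 36/125

Set X = (0, 0), F = (1, 0), V = (0, 1); any affine frame gives the same invariant.
1. Q lies on line VX with VQ:QX = 4:3 ⇒ Q = (0, 3/7)
2. M is the midpoint of XQ ⇒ M = (0, 3/14)
3. L lies on line MQ with ML:LQ = -1:3 ⇒ L = (0, 3/28)
4. J lies on line FQ with FJ:JQ = 4:1 ⇒ J = (1/5, 12/35)
through J parallel to LF: direction (1, -3/28); meets FV at Y = (89/125, 36/125)
Y = F + t·(V−F) with t = 36/125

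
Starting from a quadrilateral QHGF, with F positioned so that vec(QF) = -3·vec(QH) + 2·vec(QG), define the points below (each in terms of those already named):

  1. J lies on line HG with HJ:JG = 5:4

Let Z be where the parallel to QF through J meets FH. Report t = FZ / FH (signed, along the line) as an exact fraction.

t = 23/18

Assign Q = (0, 0), H = (1, 0), G = (0, 1), F = (-3, 2) — the answer is frame-independent, so this choice is without loss of generality.
1. J lies on line HG with HJ:JG = 5:4 ⇒ J = (4/9, 5/9)
through J parallel to QF: direction (-3, 2); meets FH at Z = (19/9, -5/9)
Z = F + t·(H−F) with t = 23/18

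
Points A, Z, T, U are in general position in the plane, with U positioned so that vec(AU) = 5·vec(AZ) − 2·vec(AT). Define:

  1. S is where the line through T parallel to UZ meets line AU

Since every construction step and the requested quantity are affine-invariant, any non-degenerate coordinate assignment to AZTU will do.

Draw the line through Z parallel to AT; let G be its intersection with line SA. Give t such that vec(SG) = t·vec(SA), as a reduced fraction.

Set A = (0, 0), Z = (1, 0), T = (0, 1), U = (5, -2); any affine frame gives the same invariant.
1. S is where the line through T parallel to UZ meets line AU ⇒ S = (10, -4)
through Z parallel to AT: direction (0, 1); meets SA at G = (1, -2/5)
G = S + t·(A−S) with t = 9/10

t = 9/10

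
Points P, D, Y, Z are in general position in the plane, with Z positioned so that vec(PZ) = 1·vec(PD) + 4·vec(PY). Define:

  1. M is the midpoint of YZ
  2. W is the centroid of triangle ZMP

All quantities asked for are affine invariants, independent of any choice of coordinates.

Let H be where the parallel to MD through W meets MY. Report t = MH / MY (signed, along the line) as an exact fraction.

Set P = (0, 0), D = (1, 0), Y = (0, 1), Z = (1, 4); any affine frame gives the same invariant.
1. M is the midpoint of YZ ⇒ M = (1/2, 5/2)
2. W is the centroid of triangle ZMP ⇒ W = (1/2, 13/6)
through W parallel to MD: direction (1/2, -5/2); meets MY at H = (11/24, 19/8)
H = M + t·(Y−M) with t = 1/12

t = 1/12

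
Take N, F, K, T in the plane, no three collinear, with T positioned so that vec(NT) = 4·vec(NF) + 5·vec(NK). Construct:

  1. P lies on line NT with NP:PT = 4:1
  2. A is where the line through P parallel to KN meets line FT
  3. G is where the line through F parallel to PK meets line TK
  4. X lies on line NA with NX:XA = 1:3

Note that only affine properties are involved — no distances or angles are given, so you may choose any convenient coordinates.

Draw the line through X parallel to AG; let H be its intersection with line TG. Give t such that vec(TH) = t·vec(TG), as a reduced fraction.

Work in coordinates with N = (0, 0), F = (1, 0), K = (0, 1), T = (4, 5).
1. P lies on line NT with NP:PT = 4:1 ⇒ P = (16/5, 4)
2. A is where the line through P parallel to KN meets line FT ⇒ A = (16/5, 11/3)
3. G is where the line through F parallel to PK meets line TK ⇒ G = (-31, -30)
4. X lies on line NA with NX:XA = 1:3 ⇒ X = (4/5, 11/12)
through X parallel to AG: direction (-171/5, -101/3); meets TG at H = (-1787/32, -1755/32)
H = T + t·(G−T) with t = 383/224

t = 383/224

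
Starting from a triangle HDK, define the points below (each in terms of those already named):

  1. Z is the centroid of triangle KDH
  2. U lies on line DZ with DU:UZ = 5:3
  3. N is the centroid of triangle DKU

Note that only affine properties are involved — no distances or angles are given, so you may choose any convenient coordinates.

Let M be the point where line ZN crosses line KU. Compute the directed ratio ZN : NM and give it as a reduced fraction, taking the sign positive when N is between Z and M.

ZN:NM = -14/5

Work in coordinates with H = (0, 0), D = (1, 0), K = (0, 1).
1. Z is the centroid of triangle KDH ⇒ Z = (1/3, 1/3)
2. U lies on line DZ with DU:UZ = 5:3 ⇒ U = (7/12, 5/24)
3. N is the centroid of triangle DKU ⇒ N = (19/36, 29/72)
line ZN meets KU at M = (11/24, 127/336)
N = Z + t·(M−Z) with t = 14/9, so ZN:NM = 14/9:-5/9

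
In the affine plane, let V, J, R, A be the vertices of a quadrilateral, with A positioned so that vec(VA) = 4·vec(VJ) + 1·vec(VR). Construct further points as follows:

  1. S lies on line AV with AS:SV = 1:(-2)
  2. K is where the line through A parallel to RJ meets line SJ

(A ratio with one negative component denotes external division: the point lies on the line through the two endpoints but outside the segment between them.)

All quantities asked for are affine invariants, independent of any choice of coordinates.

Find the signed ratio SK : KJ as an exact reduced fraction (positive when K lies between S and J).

Assign V = (0, 0), J = (1, 0), R = (0, 1), A = (4, 1) — the answer is frame-independent, so this choice is without loss of generality.
1. S lies on line AV with AS:SV = 1:(-2) ⇒ S = (8, 2)
2. K is where the line through A parallel to RJ meets line SJ ⇒ K = (37/9, 8/9)
K = S + t·(J−S) with t = 5/9, so SK:KJ = t:(1−t) = 5/9:4/9

SK:KJ = 5/4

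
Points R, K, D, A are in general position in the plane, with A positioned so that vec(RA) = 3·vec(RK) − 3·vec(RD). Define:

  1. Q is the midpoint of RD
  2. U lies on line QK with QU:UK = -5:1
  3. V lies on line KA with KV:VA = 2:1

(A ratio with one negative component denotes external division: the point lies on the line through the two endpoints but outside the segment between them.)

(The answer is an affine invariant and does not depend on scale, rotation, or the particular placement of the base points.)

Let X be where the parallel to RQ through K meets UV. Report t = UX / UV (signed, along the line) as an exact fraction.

Set R = (0, 0), K = (1, 0), D = (0, 1), A = (3, -3); any affine frame gives the same invariant.
1. Q is the midpoint of RD ⇒ Q = (0, 1/2)
2. U lies on line QK with QU:UK = -5:1 ⇒ U = (5/4, -1/8)
3. V lies on line KA with KV:VA = 2:1 ⇒ V = (7/3, -2)
through K parallel to RQ: direction (0, 1/2); meets UV at X = (1, 4/13)
X = U + t·(V−U) with t = -3/13

t = -3/13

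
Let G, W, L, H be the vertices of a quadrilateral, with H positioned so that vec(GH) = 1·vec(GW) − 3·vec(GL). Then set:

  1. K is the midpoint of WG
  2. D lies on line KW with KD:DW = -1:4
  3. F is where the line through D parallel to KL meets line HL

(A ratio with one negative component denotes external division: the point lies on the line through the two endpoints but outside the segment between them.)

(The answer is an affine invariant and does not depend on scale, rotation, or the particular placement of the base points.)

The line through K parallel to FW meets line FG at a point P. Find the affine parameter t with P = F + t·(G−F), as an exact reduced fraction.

Assign G = (0, 0), W = (1, 0), L = (0, 1), H = (1, -3) — the answer is frame-independent, so this choice is without loss of generality.
1. K is the midpoint of WG ⇒ K = (1/2, 0)
2. D lies on line KW with KD:DW = -1:4 ⇒ D = (1/3, 0)
3. F is where the line through D parallel to KL meets line HL ⇒ F = (1/6, 1/3)
through K parallel to FW: direction (5/6, -1/3); meets FG at P = (1/12, 1/6)
P = F + t·(G−F) with t = 1/2

t = 1/2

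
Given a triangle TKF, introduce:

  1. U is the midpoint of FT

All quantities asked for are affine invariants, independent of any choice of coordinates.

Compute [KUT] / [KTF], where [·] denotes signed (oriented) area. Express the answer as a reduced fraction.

Set T = (0, 0), K = (1, 0), F = (0, 1); any affine frame gives the same invariant.
1. U is the midpoint of FT ⇒ U = (0, 1/2)
2·[KUT] = 1/2, 2·[KTF] = -1
[KUT]:[KTF] = 1/2:-1 = -1/2

[KUT]:[KTF] = -1/2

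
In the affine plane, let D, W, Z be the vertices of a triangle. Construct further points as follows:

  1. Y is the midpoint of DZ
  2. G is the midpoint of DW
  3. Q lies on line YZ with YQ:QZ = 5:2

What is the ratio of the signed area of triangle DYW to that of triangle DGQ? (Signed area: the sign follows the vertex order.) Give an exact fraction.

Set D = (0, 0), W = (1, 0), Z = (0, 1); any affine frame gives the same invariant.
1. Y is the midpoint of DZ ⇒ Y = (0, 1/2)
2. G is the midpoint of DW ⇒ G = (1/2, 0)
3. Q lies on line YZ with YQ:QZ = 5:2 ⇒ Q = (0, 6/7)
2·[DYW] = -1/2, 2·[DGQ] = 3/7
[DYW]:[DGQ] = -1/2:3/7 = -7/6

[DYW]:[DGQ] = -7/6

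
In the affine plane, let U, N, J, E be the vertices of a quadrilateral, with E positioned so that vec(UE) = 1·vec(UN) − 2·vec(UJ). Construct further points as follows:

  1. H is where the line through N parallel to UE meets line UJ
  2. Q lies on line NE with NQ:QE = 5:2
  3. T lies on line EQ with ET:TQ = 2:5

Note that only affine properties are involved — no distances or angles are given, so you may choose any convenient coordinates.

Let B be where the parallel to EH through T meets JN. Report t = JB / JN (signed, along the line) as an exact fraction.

Set U = (0, 0), N = (1, 0), J = (0, 1), E = (1, -2); any affine frame gives the same invariant.
1. H is where the line through N parallel to UE meets line UJ ⇒ H = (0, 2)
2. Q lies on line NE with NQ:QE = 5:2 ⇒ Q = (1, -10/7)
3. T lies on line EQ with ET:TQ = 2:5 ⇒ T = (1, -90/49)
through T parallel to EH: direction (-1, 4); meets JN at B = (19/49, 30/49)
B = J + t·(N−J) with t = 19/49

t = 19/49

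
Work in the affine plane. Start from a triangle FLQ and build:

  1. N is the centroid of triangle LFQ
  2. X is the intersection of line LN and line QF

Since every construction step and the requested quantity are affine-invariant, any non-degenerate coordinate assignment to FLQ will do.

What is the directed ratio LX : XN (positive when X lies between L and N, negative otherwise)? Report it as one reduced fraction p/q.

Set F = (0, 0), L = (1, 0), Q = (0, 1); any affine frame gives the same invariant.
1. N is the centroid of triangle LFQ ⇒ N = (1/3, 1/3)
2. X is the intersection of line LN and line QF ⇒ X = (0, 1/2)
X = L + t·(N−L) with t = 3/2, so LX:XN = t:(1−t) = 3/2:-1/2

LX:XN = -3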